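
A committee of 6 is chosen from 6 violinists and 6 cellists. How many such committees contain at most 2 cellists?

262

Split by how many cellists are chosen (0 through 2).
Sum: C(6,0)·C(6,6) + C(6,1)·C(6,5) + C(6,2)·C(6,4) = 1 + 36 + 225 = 262.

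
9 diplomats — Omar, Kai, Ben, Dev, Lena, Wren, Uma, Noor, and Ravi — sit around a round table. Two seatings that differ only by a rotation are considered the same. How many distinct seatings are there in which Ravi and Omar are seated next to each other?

10080

Treat {Ravi, Omar} as one unit (2 internal orders) and seat the resulting 8 units around the table: (7)! circular arrangements.
So 2 × (7)! = 2 × 5040 = 10080.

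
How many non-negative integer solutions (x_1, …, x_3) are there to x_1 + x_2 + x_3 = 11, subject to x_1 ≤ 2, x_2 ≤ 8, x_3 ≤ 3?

6

By stars and bars, unrestricted non-negative solutions to x_1+…+x_3 = 11 number C(11+2,2) = 78.
Subtract solutions that violate a single cap (substitute x_i' = x_i − (cap_i+1)): x_1 ≥ 3 gives C(10,2) = 45; x_2 ≥ 9 gives C(4,2) = 6; x_3 ≥ 4 gives C(9,2) = 36. Together 87.
Add back pairs where two caps are both exceeded: 0 + 15 + 0 = 15.
By inclusion–exclusion the count is 78 − 87 + 15 = 6.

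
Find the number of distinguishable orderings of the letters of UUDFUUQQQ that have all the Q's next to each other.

Treat the 3 copies of Q as a single block. The multiset to arrange is then {QQQ, D, F, U, U, U, U}, 7 items in all.
That gives (7)!/(4!) = 210 arrangements.

210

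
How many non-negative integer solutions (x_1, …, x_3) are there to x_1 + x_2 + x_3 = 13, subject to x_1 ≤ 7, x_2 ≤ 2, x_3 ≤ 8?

Ignoring the caps, the number of non-negative solutions to x_1+…+x_3 = 13 is C(15,2) = 105.
Subtract solutions that violate a single cap (substitute x_i' = x_i − (cap_i+1)): x_1 ≥ 8 gives C(7,2) = 21; x_2 ≥ 3 gives C(12,2) = 66; x_3 ≥ 9 gives C(6,2) = 15. Together 102.
Add back pairs where two caps are both exceeded: 6 + 0 + 3 = 9.
By inclusion–exclusion the count is 105 − 102 + 9 = 12.

12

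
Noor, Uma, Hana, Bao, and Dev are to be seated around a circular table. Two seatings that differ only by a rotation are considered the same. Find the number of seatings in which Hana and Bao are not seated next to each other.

12

Without the restriction there are (4)! = 24 seatings.
Seatings with Hana beside Bao: treat them as a block with 2 internal orders, giving 2 × (3)! = 12.
Subtracting, 24 − 12 = 12.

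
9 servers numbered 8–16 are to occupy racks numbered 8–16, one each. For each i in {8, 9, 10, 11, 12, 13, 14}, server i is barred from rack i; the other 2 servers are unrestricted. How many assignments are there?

165016

Let Aᵢ (for 8 ≤ i ≤ 14) be the placements that put server i in its forbidden rack. Any j of these fix j positions, leaving (9−j)! ways to fill the rest, and there are C(7,j) ways to pick which j.
By inclusion–exclusion, the number of valid placements is Σ_{j=0}^{7} (−1)^j C(7,j)·(9−j)!.
Computing: 362880 − 282240 + 105840 − 25200 + 4200 − 504 + 42 − 2 = 165016.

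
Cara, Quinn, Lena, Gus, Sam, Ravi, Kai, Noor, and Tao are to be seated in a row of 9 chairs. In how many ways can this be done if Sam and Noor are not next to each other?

Of the 9! = 362880 arrangements, those with Sam and Noor adjacent number 2 × 8! = 80640 (treat the pair as a block with 2 internal orders).
Complementary counting: 362880 − 80640 = 282240.

282240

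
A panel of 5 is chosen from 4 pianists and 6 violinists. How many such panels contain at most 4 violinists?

246

Split by how many violinists are chosen (0 through 4).
Sum: C(6,0)·C(4,5) + C(6,1)·C(4,4) + C(6,2)·C(4,3) + C(6,3)·C(4,2) + C(6,4)·C(4,1) = 0 + 6 + 60 + 120 + 60 = 246.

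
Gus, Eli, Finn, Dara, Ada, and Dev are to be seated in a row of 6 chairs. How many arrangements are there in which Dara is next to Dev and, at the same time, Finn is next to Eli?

96

Treat {Dara,Dev} as one block (2 orders) and {Finn,Eli} as another (2 orders).
That leaves 4 units to arrange: 2 × 2 × 4! = 4 × 24 = 96.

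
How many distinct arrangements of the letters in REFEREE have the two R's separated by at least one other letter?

75

There are 7!/(4!·2!) = 105 arrangements of REFEREE in total.
Arrangements with the R's together: treat RR as one letter, giving (6)!/(4!) = 30.
Subtracting, 105 − 30 = 75 arrangements keep the R's apart.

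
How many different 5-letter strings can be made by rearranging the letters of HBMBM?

The 5 letters of HBMBM have repeats: B appearing twice and M appearing twice.
So there are 5! / (2!·2!) = 30 distinguishable arrangements.

30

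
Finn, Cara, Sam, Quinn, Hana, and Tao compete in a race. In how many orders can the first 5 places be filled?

720

There are 6 choices for 1st place, 5 for 2nd, and so on down to 2 for position 5.
That gives 6 × 5 × 4 × 3 × 2 = 720.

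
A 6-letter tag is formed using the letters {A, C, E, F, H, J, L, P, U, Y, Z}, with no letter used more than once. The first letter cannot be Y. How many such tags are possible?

The first letter has 11−1 = 10 choices (anything except Y).
The remaining 5 letters are filled from the other 10 symbols without repetition: 10 × 9 × 8 × 7 × 6 = 30240.
Total: 10 × 30240 = 302400.

302400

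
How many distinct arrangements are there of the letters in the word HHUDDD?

HHUDDD has 6 letters with D appearing 3 times and H appearing twice.
The number of distinct arrangements is 6!/(3!·2!) = 720/12 = 60.

60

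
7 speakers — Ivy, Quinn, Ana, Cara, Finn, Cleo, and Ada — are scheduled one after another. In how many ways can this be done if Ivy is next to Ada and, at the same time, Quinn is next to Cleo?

Treat {Ivy,Ada} as one block (2 orders) and {Quinn,Cleo} as another (2 orders).
That leaves 5 units to arrange: 2 × 2 × 5! = 4 × 120 = 480.

480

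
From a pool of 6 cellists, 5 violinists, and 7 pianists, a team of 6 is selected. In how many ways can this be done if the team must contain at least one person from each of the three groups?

Unrestricted: C(18,6) = 18564 ways to pick any 6 of the 18.
Subtract selections that omit an entire group: no cellists → C(12,6) = 924; no violinists → C(13,6) = 1716; no pianists → C(11,6) = 462.
Add back selections omitting two groups (i.e. drawn from a single group): C(6,6) + C(5,6) + C(7,6) = 8.
By inclusion–exclusion: 18564 − 3102 + 8 = 15470.

15470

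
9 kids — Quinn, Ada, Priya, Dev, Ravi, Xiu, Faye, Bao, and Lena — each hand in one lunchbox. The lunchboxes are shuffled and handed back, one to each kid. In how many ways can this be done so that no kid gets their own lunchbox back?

This is the derangement count D_9: permutations of 9 items with no fixed point.
By inclusion–exclusion this is Σ_{j=0}^{9} (−1)^j C(9,j)·(9−j)!.
Computing: 362880 − 362880 + 181440 − 60480 + 15120 − 3024 + 504 − 72 + 9 − 1 = 133496.

133496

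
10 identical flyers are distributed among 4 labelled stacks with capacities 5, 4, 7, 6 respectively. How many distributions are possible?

Ignoring the caps, the number of non-negative solutions to x_1+…+x_4 = 10 is C(13,3) = 286.
Subtract solutions that violate a single cap (substitute x_i' = x_i − (cap_i+1)): x_1 ≥ 6 gives C(7,3) = 35; x_2 ≥ 5 gives C(8,3) = 56; x_3 ≥ 8 gives C(5,3) = 10; x_4 ≥ 7 gives C(6,3) = 20. Together 121.
No two caps can be exceeded simultaneously, so the pair terms are all 0.
By inclusion–exclusion the count is 286 − 121 + 0 = 165.

165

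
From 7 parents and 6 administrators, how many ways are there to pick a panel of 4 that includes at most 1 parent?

Split by how many parents are chosen (0 through 1).
Sum: C(7,0)·C(6,4) + C(7,1)·C(6,3) = 15 + 140 = 155.

155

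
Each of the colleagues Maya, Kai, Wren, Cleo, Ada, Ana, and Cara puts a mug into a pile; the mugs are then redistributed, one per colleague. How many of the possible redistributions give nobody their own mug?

This is the derangement count D_7: permutations of 7 items with no fixed point.
By inclusion–exclusion this is Σ_{j=0}^{7} (−1)^j C(7,j)·(7−j)!.
Computing: 5040 − 5040 + 2520 − 840 + 210 − 42 + 7 − 1 = 1854.

1854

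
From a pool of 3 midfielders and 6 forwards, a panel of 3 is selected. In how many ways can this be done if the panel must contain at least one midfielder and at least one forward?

Total 3-person selections from all 9: C(9,3) = 84.
Selections missing a whole group: no midfielders → C(6,3) = 20; no forwards → C(3,3) = 1.
Both groups omitted at once is impossible, so 84 − 21 = 63.

63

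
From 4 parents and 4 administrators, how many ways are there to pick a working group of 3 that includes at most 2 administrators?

52

Split by how many administrators are chosen (0 through 2).
Sum: C(4,0)·C(4,3) + C(4,1)·C(4,2) + C(4,2)·C(4,1) = 4 + 24 + 24 = 52.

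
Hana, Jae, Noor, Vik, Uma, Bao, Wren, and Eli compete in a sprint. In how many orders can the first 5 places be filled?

6720

This is an ordered selection of 5 from 8: P(8,5).
That gives 8 × 7 × 6 × 5 × 4 = 6720.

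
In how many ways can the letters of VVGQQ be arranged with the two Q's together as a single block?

Treat the 2 copies of Q as a single block. The multiset to arrange is then {QQ, G, V, V}, 4 items in all.
That gives (4)!/(2!) = 12 arrangements.

12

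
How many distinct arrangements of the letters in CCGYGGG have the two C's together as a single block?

Treat the 2 copies of C as a single block. The multiset to arrange is then {CC, G, G, G, G, Y}, 6 items in all.
That gives (6)!/(4!) = 30 arrangements.

30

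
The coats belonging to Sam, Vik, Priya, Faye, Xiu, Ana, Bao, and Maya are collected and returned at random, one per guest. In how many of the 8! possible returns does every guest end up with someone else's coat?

Count assignments avoiding every fixed point. For any j of the 8 guests fixed to their own coat, the other 8−j can be arranged in (8−j)! ways.
By inclusion–exclusion this is Σ_{j=0}^{8} (−1)^j C(8,j)·(8−j)!.
Computing: 40320 − 40320 + 20160 − 6720 + 1680 − 336 + 56 − 8 + 1 = 14833.

14833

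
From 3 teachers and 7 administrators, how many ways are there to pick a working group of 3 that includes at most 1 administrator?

22

Split by how many administrators are chosen (0 through 1).
Sum: C(7,0)·C(3,3) + C(7,1)·C(3,2) = 1 + 21 = 22.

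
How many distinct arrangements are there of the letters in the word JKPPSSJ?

JKPPSSJ has 7 letters with J appearing twice, P appearing twice, and S appearing twice.
So there are 7! / (2!·2!·2!) = 630 distinguishable arrangements.

630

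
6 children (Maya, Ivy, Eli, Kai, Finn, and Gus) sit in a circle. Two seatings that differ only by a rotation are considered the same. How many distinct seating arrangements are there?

120

Around a circle, 6 distinct people have 6!/6 = (5)! = 120 rotationally distinct seatings.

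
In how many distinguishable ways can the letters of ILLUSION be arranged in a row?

Letter multiplicities in ILLUSION: I×2, L×2, N×1, O×1, S×1, U×1.
Dividing 8! = 40320 by 2!·2! = 4 for the repeated letters gives 10080.

10080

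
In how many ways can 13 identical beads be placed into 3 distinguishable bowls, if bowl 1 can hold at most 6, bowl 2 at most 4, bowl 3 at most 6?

By stars and bars, unrestricted non-negative solutions to x_1+…+x_3 = 13 number C(13+2,2) = 105.
Subtract solutions that violate a single cap (substitute x_i' = x_i − (cap_i+1)): x_1 ≥ 7 gives C(8,2) = 28; x_2 ≥ 5 gives C(10,2) = 45; x_3 ≥ 7 gives C(8,2) = 28. Together 101.
Add back pairs where two caps are both exceeded: 3 + 0 + 3 = 6.
By inclusion–exclusion the count is 105 − 101 + 6 = 10.

10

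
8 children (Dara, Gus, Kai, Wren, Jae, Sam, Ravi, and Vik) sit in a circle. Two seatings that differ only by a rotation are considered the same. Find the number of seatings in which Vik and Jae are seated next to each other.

1440

Glue Vik and Jae into a block (2 internal orders). Seating 7 units around a circle gives (6)! arrangements.
So 2 × (6)! = 2 × 720 = 1440.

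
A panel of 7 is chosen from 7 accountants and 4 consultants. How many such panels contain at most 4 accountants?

Split by how many accountants are chosen (0 through 4).
Sum: C(7,0)·C(4,7) + C(7,1)·C(4,6) + C(7,2)·C(4,5) + C(7,3)·C(4,4) + C(7,4)·C(4,3) = 0 + 0 + 0 + 35 + 140 = 175.

175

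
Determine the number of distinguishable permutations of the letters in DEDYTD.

DEDYTD has 6 letters with D appearing 3 times.
The number of distinct arrangements is 6!/(3!) = 720/6 = 120.

120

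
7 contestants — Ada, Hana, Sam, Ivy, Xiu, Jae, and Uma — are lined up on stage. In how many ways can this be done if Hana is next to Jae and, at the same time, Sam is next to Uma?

Treat {Hana,Jae} as one block (2 orders) and {Sam,Uma} as another (2 orders).
That leaves 5 units to arrange: 2 × 2 × 5! = 4 × 120 = 480.

480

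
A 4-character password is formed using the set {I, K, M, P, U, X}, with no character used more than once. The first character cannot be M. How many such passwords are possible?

The first character has 6−1 = 5 choices (anything except M).
The remaining 3 characters are filled from the other 5 symbols without repetition: 5 × 4 × 3 = 60.
Total: 5 × 60 = 300.

300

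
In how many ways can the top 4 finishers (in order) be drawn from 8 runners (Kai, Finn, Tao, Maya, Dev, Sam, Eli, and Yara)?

There are 8 choices for 1st place, 7 for 2nd, and so on down to 5 for position 4.
That gives 8 × 7 × 6 × 5 = 1680.

1680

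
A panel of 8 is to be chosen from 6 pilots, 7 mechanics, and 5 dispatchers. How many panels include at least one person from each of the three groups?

41811

With no constraint there are C(18,8) = 43758 possible selections.
Selections missing a whole group: no pilots → C(12,8) = 495; no mechanics → C(11,8) = 165; no dispatchers → C(13,8) = 1287.
Add back selections omitting two groups (i.e. drawn from a single group): C(6,8) + C(7,8) + C(5,8) = 0.
By inclusion–exclusion: 43758 − 1947 + 0 = 41811.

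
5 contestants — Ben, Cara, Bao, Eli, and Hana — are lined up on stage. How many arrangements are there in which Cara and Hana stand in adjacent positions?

Treat {Cara, Hana} as a single unit. There are 4 units to order, and the pair itself can be ordered 2 ways.
So the count is 2·(4)! = 48.

48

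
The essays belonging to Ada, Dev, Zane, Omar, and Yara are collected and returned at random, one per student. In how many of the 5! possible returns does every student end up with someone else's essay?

44

This is the derangement count D_5: permutations of 5 items with no fixed point.
By inclusion–exclusion this is Σ_{j=0}^{5} (−1)^j C(5,j)·(5−j)!.
Computing: 120 − 120 + 60 − 20 + 5 − 1 = 44.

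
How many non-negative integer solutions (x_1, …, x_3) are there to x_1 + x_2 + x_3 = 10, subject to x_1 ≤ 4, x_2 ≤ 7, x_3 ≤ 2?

9

Ignoring the caps, the number of non-negative solutions to x_1+…+x_3 = 10 is C(12,2) = 66.
Subtract solutions that violate a single cap (substitute x_i' = x_i − (cap_i+1)): x_1 ≥ 5 gives C(7,2) = 21; x_2 ≥ 8 gives C(4,2) = 6; x_3 ≥ 3 gives C(9,2) = 36. Together 63.
Add back pairs where two caps are both exceeded: 0 + 6 + 0 = 6.
By inclusion–exclusion the count is 66 − 63 + 6 = 9.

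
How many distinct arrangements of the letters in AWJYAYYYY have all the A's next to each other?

Treat the 2 copies of A as a single block. The multiset to arrange is then {AA, J, W, Y, Y, Y, Y, Y}, 8 items in all.
That gives (8)!/(5!) = 336 arrangements.

336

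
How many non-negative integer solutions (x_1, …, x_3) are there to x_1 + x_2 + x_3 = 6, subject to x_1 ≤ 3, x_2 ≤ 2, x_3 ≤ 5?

By stars and bars, unrestricted non-negative solutions to x_1+…+x_3 = 6 number C(6+2,2) = 28.
Subtract solutions that violate a single cap (substitute x_i' = x_i − (cap_i+1)): x_1 ≥ 4 gives C(4,2) = 6; x_2 ≥ 3 gives C(5,2) = 10; x_3 ≥ 6 gives C(2,2) = 1. Together 17.
No two caps can be exceeded simultaneously, so the pair terms are all 0.
By inclusion–exclusion the count is 28 − 17 + 0 = 11.

11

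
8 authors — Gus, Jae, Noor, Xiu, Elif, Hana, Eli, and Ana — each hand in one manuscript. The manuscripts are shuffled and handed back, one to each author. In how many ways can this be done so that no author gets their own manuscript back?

14833

Count assignments avoiding every fixed point. For any j of the 8 authors fixed to their own manuscript, the other 8−j can be arranged in (8−j)! ways.
By inclusion–exclusion this is Σ_{j=0}^{8} (−1)^j C(8,j)·(8−j)!.
Computing: 40320 − 40320 + 20160 − 6720 + 1680 − 336 + 56 − 8 + 1 = 14833.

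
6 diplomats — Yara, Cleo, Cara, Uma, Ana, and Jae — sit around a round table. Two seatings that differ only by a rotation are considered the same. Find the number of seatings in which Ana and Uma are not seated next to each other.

Without the restriction there are (5)! = 120 seatings.
Seatings with Ana beside Uma: treat them as a block with 2 internal orders, giving 2 × (4)! = 48.
Subtracting, 120 − 48 = 72.

72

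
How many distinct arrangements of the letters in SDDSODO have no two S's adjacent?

150

Total arrangements of SDDSODO: 7!/(3!·2!·2!) = 210.
Arrangements with the S's together: treat SS as one letter, giving (6)!/(3!·2!) = 60.
Subtracting, 210 − 60 = 150 arrangements keep the S's apart.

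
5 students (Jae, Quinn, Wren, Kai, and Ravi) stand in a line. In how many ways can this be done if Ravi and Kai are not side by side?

72

There are 5! = 120 arrangements in all. If Ravi and Kai are adjacent, merging them into one block gives 2·(4)! = 48 arrangements.
Complementary counting: 120 − 48 = 72.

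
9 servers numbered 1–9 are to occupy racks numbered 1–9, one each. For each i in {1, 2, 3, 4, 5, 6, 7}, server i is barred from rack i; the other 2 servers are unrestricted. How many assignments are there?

Let Aᵢ (for 1 ≤ i ≤ 7) be the placements that put server i in its forbidden rack. Any j of these fix j positions, leaving (9−j)! ways to fill the rest, and there are C(7,j) ways to pick which j.
By inclusion–exclusion, the number of valid placements is Σ_{j=0}^{7} (−1)^j C(7,j)·(9−j)!.
Computing: 362880 − 282240 + 105840 − 25200 + 4200 − 504 + 42 − 2 = 165016.

165016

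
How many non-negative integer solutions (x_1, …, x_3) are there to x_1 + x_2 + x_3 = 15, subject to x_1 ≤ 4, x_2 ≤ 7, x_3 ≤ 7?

Ignoring the caps, the number of non-negative solutions to x_1+…+x_3 = 15 is C(17,2) = 136.
Subtract solutions that violate a single cap (substitute x_i' = x_i − (cap_i+1)): x_1 ≥ 5 gives C(12,2) = 66; x_2 ≥ 8 gives C(9,2) = 36; x_3 ≥ 8 gives C(9,2) = 36. Together 138.
Add back pairs where two caps are both exceeded: 6 + 6 + 0 = 12.
By inclusion–exclusion the count is 136 − 138 + 12 = 10.

10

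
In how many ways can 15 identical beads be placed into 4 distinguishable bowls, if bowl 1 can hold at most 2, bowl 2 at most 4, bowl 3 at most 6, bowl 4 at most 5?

Without the upper bounds there are C(18,3) = 816 ways to split 15 among 4 bowls.
Subtract solutions that violate a single cap (substitute x_i' = x_i − (cap_i+1)): x_1 ≥ 3 gives C(15,3) = 455; x_2 ≥ 5 gives C(13,3) = 286; x_3 ≥ 7 gives C(11,3) = 165; x_4 ≥ 6 gives C(12,3) = 220. Together 1126.
Add back pairs where two caps are both exceeded: 120 + 56 + 84 + 20 + 35 + 10 = 325.
Subtract triples: 1 + 4 + 0 + 0 = 5.
By inclusion–exclusion the count is 816 − 1126 + 325 − 5 = 10.

10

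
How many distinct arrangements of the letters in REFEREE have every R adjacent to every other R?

Treat the 2 copies of R as a single block. The multiset to arrange is then {RR, E, E, E, E, F}, 6 items in all.
That gives (6)!/(4!) = 30 arrangements.

30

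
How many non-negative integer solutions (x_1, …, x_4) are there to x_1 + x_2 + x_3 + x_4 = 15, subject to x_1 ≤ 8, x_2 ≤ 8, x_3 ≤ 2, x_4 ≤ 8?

169

Without the upper bounds there are C(18,3) = 816 ways to split 15 among 4 variables.
Subtract solutions that violate a single cap (substitute x_i' = x_i − (cap_i+1)): x_1 ≥ 9 gives C(9,3) = 84; x_2 ≥ 9 gives C(9,3) = 84; x_3 ≥ 3 gives C(15,3) = 455; x_4 ≥ 9 gives C(9,3) = 84. Together 707.
Add back pairs where two caps are both exceeded: 0 + 20 + 0 + 20 + 0 + 20 = 60.
By inclusion–exclusion the count is 816 − 707 + 60 = 169.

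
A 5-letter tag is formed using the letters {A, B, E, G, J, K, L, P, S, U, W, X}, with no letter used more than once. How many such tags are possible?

95040

With no repetition, fill the 5 letters in order: 12 choices, then 11, down to 8.
That product is 12 × 11 × 10 × 9 × 8 = 95040.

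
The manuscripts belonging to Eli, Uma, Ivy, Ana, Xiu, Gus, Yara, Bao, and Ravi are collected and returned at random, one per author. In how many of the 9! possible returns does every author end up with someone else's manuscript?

133496

Count assignments avoiding every fixed point. For any j of the 9 authors fixed to their own manuscript, the other 9−j can be arranged in (9−j)! ways.
By inclusion–exclusion this is Σ_{j=0}^{9} (−1)^j C(9,j)·(9−j)!.
Computing: 362880 − 362880 + 181440 − 60480 + 15120 − 3024 + 504 − 72 + 9 − 1 = 133496.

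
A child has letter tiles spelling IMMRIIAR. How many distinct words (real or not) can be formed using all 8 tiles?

1680

The 8 letters of IMMRIIAR have repeats: I appearing 3 times, M appearing twice, and R appearing twice.
So there are 8! / (3!·2!·2!) = 1680 distinguishable arrangements.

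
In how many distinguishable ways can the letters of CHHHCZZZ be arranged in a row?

Letter multiplicities in CHHHCZZZ: C×2, H×3, Z×3.
The number of distinct arrangements is 8!/(3!·3!·2!) = 40320/72 = 560.

560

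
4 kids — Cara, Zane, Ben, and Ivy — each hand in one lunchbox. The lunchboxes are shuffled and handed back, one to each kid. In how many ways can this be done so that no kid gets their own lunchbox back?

Count assignments avoiding every fixed point. For any j of the 4 kids fixed to their own lunchbox, the other 4−j can be arranged in (4−j)! ways.
By inclusion–exclusion this is Σ_{j=0}^{4} (−1)^j C(4,j)·(4−j)!.
Computing: 24 − 24 + 12 − 4 + 1 = 9.

9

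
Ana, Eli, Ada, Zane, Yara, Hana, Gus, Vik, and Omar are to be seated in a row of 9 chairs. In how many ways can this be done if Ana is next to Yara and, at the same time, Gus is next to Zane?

20160

Treat {Ana,Yara} as one block (2 orders) and {Gus,Zane} as another (2 orders).
That leaves 7 units to arrange: 2 × 2 × 7! = 4 × 5040 = 20160.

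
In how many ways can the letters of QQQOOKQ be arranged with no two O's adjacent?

75

Total arrangements of QQQOOKQ: 7!/(4!·2!) = 105.
Arrangements with the O's together: treat OO as one letter, giving (6)!/(4!) = 30.
Hence 105 − 30 = 75.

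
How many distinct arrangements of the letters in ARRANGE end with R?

With the last slot taken by R, it remains to arrange the other 6 letters (ARANGE).
Those 6 letters have A appearing twice, giving (6)!/(2!) = 360.

360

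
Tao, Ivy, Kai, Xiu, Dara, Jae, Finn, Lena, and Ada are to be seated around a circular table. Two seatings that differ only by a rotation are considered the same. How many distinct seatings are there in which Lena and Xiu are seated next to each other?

Glue Lena and Xiu into a block (2 internal orders). Seating 8 units around a circle gives (7)! arrangements.
So 2 × (7)! = 2 × 5040 = 10080.

10080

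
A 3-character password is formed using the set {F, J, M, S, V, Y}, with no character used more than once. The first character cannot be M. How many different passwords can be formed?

The first character has 6−1 = 5 choices (anything except M).
The remaining 2 characters are filled from the other 5 symbols without repetition: 5 × 4 = 20.
Total: 5 × 20 = 100.

100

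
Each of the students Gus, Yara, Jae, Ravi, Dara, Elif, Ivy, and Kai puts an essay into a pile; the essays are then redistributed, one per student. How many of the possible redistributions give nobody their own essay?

14833

Count assignments avoiding every fixed point. For any j of the 8 students fixed to their own essay, the other 8−j can be arranged in (8−j)! ways.
By inclusion–exclusion this is Σ_{j=0}^{8} (−1)^j C(8,j)·(8−j)!.
Computing: 40320 − 40320 + 20160 − 6720 + 1680 − 336 + 56 − 8 + 1 = 14833.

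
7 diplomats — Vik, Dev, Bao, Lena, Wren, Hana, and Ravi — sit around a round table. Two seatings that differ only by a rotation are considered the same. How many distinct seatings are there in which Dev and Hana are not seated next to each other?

480

All circular seatings of 7 people number (6)! = 720.
Seatings with Dev beside Hana: treat them as a block with 2 internal orders, giving 2 × (5)! = 240.
Subtracting, 720 − 240 = 480.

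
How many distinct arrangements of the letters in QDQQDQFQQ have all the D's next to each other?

56

Treat the 2 copies of D as a single block. The multiset to arrange is then {DD, F, Q, Q, Q, Q, Q, Q}, 8 items in all.
That gives (8)!/(6!) = 56 arrangements.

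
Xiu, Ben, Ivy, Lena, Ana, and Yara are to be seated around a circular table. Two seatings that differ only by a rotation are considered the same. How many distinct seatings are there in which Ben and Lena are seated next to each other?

Glue Ben and Lena into a block (2 internal orders). Seating 5 units around a circle gives (4)! arrangements.
So 2 × (4)! = 2 × 24 = 48.

48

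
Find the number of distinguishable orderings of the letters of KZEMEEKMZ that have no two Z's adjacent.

5880

Total arrangements of KZEMEEKMZ: 9!/(3!·2!·2!·2!) = 7560.
Arrangements with the Z's together: treat ZZ as one letter, giving (8)!/(3!·2!·2!) = 1680.
Hence 7560 − 1680 = 5880.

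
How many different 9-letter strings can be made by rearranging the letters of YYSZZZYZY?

630

YYSZZZYZY has 9 letters with Y appearing 4 times and Z appearing 4 times.
The number of distinct arrangements is 9!/(4!·4!) = 362880/576 = 630.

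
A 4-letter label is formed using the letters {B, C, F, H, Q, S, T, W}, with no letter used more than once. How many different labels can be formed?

This is a permutation of 4 out of 8: P(8,4) = 8!/4!.
8 × 7 × 6 × 5 = 1680.

1680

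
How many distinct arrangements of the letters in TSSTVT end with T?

Fix T in the last position and arrange the remaining 5 letters.
Those 5 letters have S appearing twice and T appearing twice, giving (5)!/(2!·2!) = 30.

30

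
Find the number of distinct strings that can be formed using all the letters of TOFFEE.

180

The 6 letters of TOFFEE have repeats: E appearing twice and F appearing twice.
Dividing 6! = 720 by 2!·2! = 4 for the repeated letters gives 180.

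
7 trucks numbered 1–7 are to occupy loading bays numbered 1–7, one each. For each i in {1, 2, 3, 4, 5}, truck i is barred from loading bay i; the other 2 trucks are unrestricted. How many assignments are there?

2428

Let Aᵢ (for 1 ≤ i ≤ 5) be the placements that put truck i in its forbidden loading bay. Any j of these fix j positions, leaving (7−j)! ways to fill the rest, and there are C(5,j) ways to pick which j.
By inclusion–exclusion, the number of valid placements is Σ_{j=0}^{5} (−1)^j C(5,j)·(7−j)!.
Computing: 5040 − 3600 + 1200 − 240 + 30 − 2 = 2428.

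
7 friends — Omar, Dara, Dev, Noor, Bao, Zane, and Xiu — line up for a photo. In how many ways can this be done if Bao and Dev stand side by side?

1440

Glue Bao and Dev into one block (2 internal orders), leaving 6 units to arrange in a row.
That gives 2 × 6! = 2 × 720 = 1440.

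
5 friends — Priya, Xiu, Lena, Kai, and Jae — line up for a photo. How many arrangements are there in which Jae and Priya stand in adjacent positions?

48

Treat {Jae, Priya} as a single unit. There are 4 units to order, and the pair itself can be ordered 2 ways.
So the count is 2·(4)! = 48.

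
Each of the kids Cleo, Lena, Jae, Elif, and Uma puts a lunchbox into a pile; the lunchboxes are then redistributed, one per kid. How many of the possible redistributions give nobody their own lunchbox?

Count assignments avoiding every fixed point. For any j of the 5 kids fixed to their own lunchbox, the other 5−j can be arranged in (5−j)! ways.
By inclusion–exclusion this is Σ_{j=0}^{5} (−1)^j C(5,j)·(5−j)!.
Computing: 120 − 120 + 60 − 20 + 5 − 1 = 44.

44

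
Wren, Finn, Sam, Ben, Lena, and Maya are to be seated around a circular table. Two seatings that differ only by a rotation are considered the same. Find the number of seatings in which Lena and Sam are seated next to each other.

Glue Lena and Sam into a block (2 internal orders). Seating 5 units around a circle gives (4)! arrangements.
So 2 × (4)! = 2 × 24 = 48.

48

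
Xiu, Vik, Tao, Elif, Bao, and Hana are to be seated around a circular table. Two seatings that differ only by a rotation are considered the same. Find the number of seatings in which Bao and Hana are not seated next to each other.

72

Without the restriction there are (5)! = 120 seatings.
Seatings with Bao beside Hana: treat them as a block with 2 internal orders, giving 2 × (4)! = 48.
Subtracting, 120 − 48 = 72.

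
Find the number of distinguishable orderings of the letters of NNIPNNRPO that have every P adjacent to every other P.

1680

Treat the 2 copies of P as a single block. The multiset to arrange is then {PP, I, N, N, N, N, O, R}, 8 items in all.
That gives (8)!/(4!) = 1680 arrangements.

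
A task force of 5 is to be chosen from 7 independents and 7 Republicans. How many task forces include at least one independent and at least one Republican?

With no constraint there are C(14,5) = 2002 possible selections.
Selections missing a whole group: no independents → C(7,5) = 21; no Republicans → C(7,5) = 21.
Both groups omitted at once is impossible, so 2002 − 42 = 1960.

1960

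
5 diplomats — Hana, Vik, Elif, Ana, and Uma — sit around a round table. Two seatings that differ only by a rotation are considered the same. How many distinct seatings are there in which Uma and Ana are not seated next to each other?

12

Without the restriction there are (4)! = 24 seatings.
Seatings with Uma beside Ana: treat them as a block with 2 internal orders, giving 2 × (3)! = 12.
Subtracting, 24 − 12 = 12.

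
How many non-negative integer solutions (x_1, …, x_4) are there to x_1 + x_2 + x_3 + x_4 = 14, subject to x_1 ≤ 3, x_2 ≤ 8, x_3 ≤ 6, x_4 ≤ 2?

By stars and bars, unrestricted non-negative solutions to x_1+…+x_4 = 14 number C(14+3,3) = 680.
Subtract solutions that violate a single cap (substitute x_i' = x_i − (cap_i+1)): x_1 ≥ 4 gives C(13,3) = 286; x_2 ≥ 9 gives C(8,3) = 56; x_3 ≥ 7 gives C(10,3) = 120; x_4 ≥ 3 gives C(14,3) = 364. Together 826.
Add back pairs where two caps are both exceeded: 4 + 20 + 120 + 0 + 10 + 35 = 189.
Subtract triples: 0 + 0 + 1 + 0 = 1.
By inclusion–exclusion the count is 680 − 826 + 189 − 1 = 42.

42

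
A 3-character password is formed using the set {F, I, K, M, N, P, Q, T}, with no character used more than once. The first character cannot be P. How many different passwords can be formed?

294

The first character has 8−1 = 7 choices (anything except P).
The remaining 2 characters are filled from the other 7 symbols without repetition: 7 × 6 = 42.
Total: 7 × 42 = 294.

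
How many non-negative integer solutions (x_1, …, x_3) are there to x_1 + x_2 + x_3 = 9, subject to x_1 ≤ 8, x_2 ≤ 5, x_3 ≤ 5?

34

Without the upper bounds there are C(11,2) = 55 ways to split 9 among 3 variables.
Subtract solutions that violate a single cap (substitute x_i' = x_i − (cap_i+1)): x_1 ≥ 9 gives C(2,2) = 1; x_2 ≥ 6 gives C(5,2) = 10; x_3 ≥ 6 gives C(5,2) = 10. Together 21.
No two caps can be exceeded simultaneously, so the pair terms are all 0.
By inclusion–exclusion the count is 55 − 21 + 0 = 34.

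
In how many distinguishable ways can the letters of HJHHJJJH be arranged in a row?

70

Letter multiplicities in HJHHJJJH: H×4, J×4.
Dividing 8! = 40320 by 4!·4! = 576 for the repeated letters gives 70.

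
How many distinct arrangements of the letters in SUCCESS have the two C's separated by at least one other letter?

There are 7!/(3!·2!) = 420 arrangements of SUCCESS in total.
Arrangements with the C's together: treat CC as one letter, giving (6)!/(3!) = 120.
Hence 420 − 120 = 300.

300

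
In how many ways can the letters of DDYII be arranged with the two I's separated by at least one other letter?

There are 5!/(2!·2!) = 30 arrangements of DDYII in total.
Arrangements with the I's together: treat II as one letter, giving (4)!/(2!) = 12.
Hence 30 − 12 = 18.

18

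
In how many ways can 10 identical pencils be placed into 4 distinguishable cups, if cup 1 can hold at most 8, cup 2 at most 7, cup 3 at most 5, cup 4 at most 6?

217

Without the upper bounds there are C(13,3) = 286 ways to split 10 among 4 cups.
Subtract solutions that violate a single cap (substitute x_i' = x_i − (cap_i+1)): x_1 ≥ 9 gives C(4,3) = 4; x_2 ≥ 8 gives C(5,3) = 10; x_3 ≥ 6 gives C(7,3) = 35; x_4 ≥ 7 gives C(6,3) = 20. Together 69.
No two caps can be exceeded simultaneously, so the pair terms are all 0.
By inclusion–exclusion the count is 286 − 69 + 0 = 217.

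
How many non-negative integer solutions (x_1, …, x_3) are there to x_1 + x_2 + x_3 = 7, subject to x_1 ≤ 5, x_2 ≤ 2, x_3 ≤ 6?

17

Without the upper bounds there are C(9,2) = 36 ways to split 7 among 3 variables.
Subtract solutions that violate a single cap (substitute x_i' = x_i − (cap_i+1)): x_1 ≥ 6 gives C(3,2) = 3; x_2 ≥ 3 gives C(6,2) = 15; x_3 ≥ 7 gives C(2,2) = 1. Together 19.
No two caps can be exceeded simultaneously, so the pair terms are all 0.
By inclusion–exclusion the count is 36 − 19 + 0 = 17.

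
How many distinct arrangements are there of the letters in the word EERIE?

20

The 5 letters of EERIE have repeats: E appearing 3 times.
The number of distinct arrangements is 5!/(3!) = 120/6 = 20.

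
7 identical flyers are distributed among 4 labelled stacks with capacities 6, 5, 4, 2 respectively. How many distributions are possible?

70

By stars and bars, unrestricted non-negative solutions to x_1+…+x_4 = 7 number C(7+3,3) = 120.
Subtract solutions that violate a single cap (substitute x_i' = x_i − (cap_i+1)): x_1 ≥ 7 gives C(3,3) = 1; x_2 ≥ 6 gives C(4,3) = 4; x_3 ≥ 5 gives C(5,3) = 10; x_4 ≥ 3 gives C(7,3) = 35. Together 50.
No two caps can be exceeded simultaneously, so the pair terms are all 0.
By inclusion–exclusion the count is 120 − 50 + 0 = 70.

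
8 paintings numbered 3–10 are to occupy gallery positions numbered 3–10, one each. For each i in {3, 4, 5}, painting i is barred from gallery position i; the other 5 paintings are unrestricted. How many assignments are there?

27240

Let Aᵢ (for i ∈ {3, 4, 5}) be the placements that put painting i in its forbidden gallery position. Any j of these fix j positions, leaving (8−j)! ways to fill the rest, and there are C(3,j) ways to pick which j.
By inclusion–exclusion, the number of valid placements is Σ_{j=0}^{3} (−1)^j C(3,j)·(8−j)!.
Computing: 40320 − 15120 + 2160 − 120 = 27240.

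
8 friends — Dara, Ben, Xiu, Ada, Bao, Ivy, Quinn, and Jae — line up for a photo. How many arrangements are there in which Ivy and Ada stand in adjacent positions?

Glue Ivy and Ada into one block (2 internal orders), leaving 7 units to arrange in a row.
So the count is 2·(7)! = 10080.

10080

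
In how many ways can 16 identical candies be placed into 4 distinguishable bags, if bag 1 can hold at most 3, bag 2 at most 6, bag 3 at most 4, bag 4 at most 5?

Ignoring the caps, the number of non-negative solutions to x_1+…+x_4 = 16 is C(19,3) = 969.
Subtract solutions that violate a single cap (substitute x_i' = x_i − (cap_i+1)): x_1 ≥ 4 gives C(15,3) = 455; x_2 ≥ 7 gives C(12,3) = 220; x_3 ≥ 5 gives C(14,3) = 364; x_4 ≥ 6 gives C(13,3) = 286. Together 1325.
Add back pairs where two caps are both exceeded: 56 + 120 + 84 + 35 + 20 + 56 = 371.
Subtract triples: 1 + 0 + 4 + 0 = 5.
By inclusion–exclusion the count is 969 − 1325 + 371 − 5 = 10.

10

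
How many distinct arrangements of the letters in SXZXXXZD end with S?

With the last slot taken by S, it remains to arrange the other 7 letters (XZXXXZD).
Those 7 letters have X appearing 4 times and Z appearing twice, giving (7)!/(4!·2!) = 105.

105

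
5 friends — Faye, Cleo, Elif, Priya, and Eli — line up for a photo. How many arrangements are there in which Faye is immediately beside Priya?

48

Place the 3 others and the Faye-Priya pair as 4 objects in a line; the pair has 2 internal arrangements.
That gives 2 × 4! = 2 × 24 = 48.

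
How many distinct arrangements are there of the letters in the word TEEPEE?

30

TEEPEE has 6 letters with E appearing 4 times.
The number of distinct arrangements is 6!/(4!) = 720/24 = 30.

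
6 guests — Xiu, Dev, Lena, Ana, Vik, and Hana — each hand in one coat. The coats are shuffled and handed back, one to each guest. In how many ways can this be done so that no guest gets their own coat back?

265

Count assignments avoiding every fixed point. For any j of the 6 guests fixed to their own coat, the other 6−j can be arranged in (6−j)! ways.
By inclusion–exclusion this is Σ_{j=0}^{6} (−1)^j C(6,j)·(6−j)!.
Computing: 720 − 720 + 360 − 120 + 30 − 6 + 1 = 265.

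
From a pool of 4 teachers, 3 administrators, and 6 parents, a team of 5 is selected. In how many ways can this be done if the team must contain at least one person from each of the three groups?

894

Unrestricted: C(13,5) = 1287 ways to pick any 5 of the 13.
Selections missing a whole group: no teachers → C(9,5) = 126; no administrators → C(10,5) = 252; no parents → C(7,5) = 21.
Add back selections omitting two groups (i.e. drawn from a single group): C(4,5) + C(3,5) + C(6,5) = 6.
By inclusion–exclusion: 1287 − 399 + 6 = 894.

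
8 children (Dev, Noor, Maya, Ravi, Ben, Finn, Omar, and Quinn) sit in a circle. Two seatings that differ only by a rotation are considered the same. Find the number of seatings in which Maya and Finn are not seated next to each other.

Without the restriction there are (7)! = 5040 seatings.
Seatings with Maya beside Finn: treat them as a block with 2 internal orders, giving 2 × (6)! = 1440.
Subtracting, 5040 − 1440 = 3600.

3600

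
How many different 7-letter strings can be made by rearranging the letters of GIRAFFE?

2520

The 7 letters of GIRAFFE have repeats: F appearing twice.
Dividing 7! = 5040 by 2! = 2 for the repeated letters gives 2520.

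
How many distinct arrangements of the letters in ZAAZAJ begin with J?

With the first slot taken by J, it remains to arrange the other 5 letters (ZAAZA).
Those 5 letters have A appearing 3 times and Z appearing twice, giving (5)!/(3!·2!) = 10.

10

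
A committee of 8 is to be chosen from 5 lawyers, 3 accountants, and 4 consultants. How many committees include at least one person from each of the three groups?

485

Total 8-person selections from all 12: C(12,8) = 495.
Subtract selections that omit an entire group: no lawyers → C(7,8) = 0; no accountants → C(9,8) = 9; no consultants → C(8,8) = 1.
Add back selections omitting two groups (i.e. drawn from a single group): C(5,8) + C(3,8) + C(4,8) = 0.
By inclusion–exclusion: 495 − 10 + 0 = 485.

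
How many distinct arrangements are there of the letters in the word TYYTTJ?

60

TYYTTJ has 6 letters with T appearing 3 times and Y appearing twice.
Dividing 6! = 720 by 3!·2! = 12 for the repeated letters gives 60.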